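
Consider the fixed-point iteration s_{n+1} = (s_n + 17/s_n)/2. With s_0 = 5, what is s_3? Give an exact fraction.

187457/45465

s_1 = (5 + 17/5)/2 = 21/5.
s_2 = (21/5 + 17/(21/5))/2 = 433/105.
s_3 = (433/105 + 17/(433/105))/2 = 187457/45465.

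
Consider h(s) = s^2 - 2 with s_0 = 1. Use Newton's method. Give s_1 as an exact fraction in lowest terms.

h'(s) = 2s.
h(1) = -1, h'(1) = 2, so s_1 = 1 - (-1)/2 = 3/2.

3/2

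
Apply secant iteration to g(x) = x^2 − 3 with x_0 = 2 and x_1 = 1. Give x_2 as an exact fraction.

5/3

g(2) = 1, g(1) = −2. x_2 = 1 − (−2)·(1 − 2)/((−2) − 1) = 5/3.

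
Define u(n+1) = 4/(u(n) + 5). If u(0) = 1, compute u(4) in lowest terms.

u(1) = 4/(1 + 5) = 2/3.
u(2) = 4/(2/3 + 5) = 12/17.
u(3) = 4/(12/17 + 5) = 68/97.
u(4) = 4/(68/97 + 5) = 388/553.

388/553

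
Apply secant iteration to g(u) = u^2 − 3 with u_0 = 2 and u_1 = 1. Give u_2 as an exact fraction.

5/3

g(2) = 1, g(1) = −2. u_2 = 1 − (−2)·(1 − 2)/((−2) − 1) = 5/3.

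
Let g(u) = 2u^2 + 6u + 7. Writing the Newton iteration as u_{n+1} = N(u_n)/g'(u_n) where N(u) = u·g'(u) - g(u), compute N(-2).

g'(u) = 4u + 6.
N(u) = u·g'(u) - g(u) = u·(4u + 6) - (2u^2 + 6u + 7) = 2u^2 - 7.
N(-2) = 1.

1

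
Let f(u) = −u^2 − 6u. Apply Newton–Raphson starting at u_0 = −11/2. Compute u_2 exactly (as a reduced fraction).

−14641/2440

f'(u) = −2u − 6.
f(−11/2) = 11/4, f'(−11/2) = 5, so u_1 = (−11/2) − (11/4)/5 = −121/20.
f(−121/20) = −121/400, f'(−121/20) = 61/10, so u_2 = (−121/20) − (−121/400)/(61/10) = −14641/2440.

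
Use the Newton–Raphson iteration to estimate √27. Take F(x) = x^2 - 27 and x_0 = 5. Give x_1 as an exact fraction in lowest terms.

26/5

F'(x) = 2x.
F(5) = -2, F'(5) = 10, so x_1 = 5 - (-2)/10 = 26/5.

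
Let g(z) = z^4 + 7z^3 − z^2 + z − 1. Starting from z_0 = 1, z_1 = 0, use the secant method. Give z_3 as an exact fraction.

g(1) = 7, g(0) = −1. z_2 = 0 − (−1)·(0 − 1)/((−1) − 7) = 1/8.
g(0) = −1, g(1/8) = −3591/4096. z_3 = (1/8) − (−3591/4096)·((1/8) − 0)/((−3591/4096) − (−1)) = 512/505.

512/505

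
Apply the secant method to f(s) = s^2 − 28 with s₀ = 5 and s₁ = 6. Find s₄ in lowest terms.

9530/1801

f(5) = −3, f(6) = 8. s₂ = 6 − 8·(6 − 5)/(8 − (−3)) = 58/11.
f(6) = 8, f(58/11) = −24/121. s₃ = (58/11) − (−24/121)·((58/11) − 6)/((−24/121) − 8) = 164/31.
f(58/11) = −24/121, f(164/31) = −12/961. s₄ = (164/31) − (−12/961)·((164/31) − (58/11))/((−12/961) − (−24/121)) = 9530/1801.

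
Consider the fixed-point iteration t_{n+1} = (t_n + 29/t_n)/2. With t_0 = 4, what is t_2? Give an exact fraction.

3881/720

t_1 = (4 + 29/4)/2 = 45/8.
t_2 = (45/8 + 29/(45/8))/2 = 3881/720.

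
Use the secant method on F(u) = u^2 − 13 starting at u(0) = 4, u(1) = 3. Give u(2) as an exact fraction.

F(4) = 3, F(3) = −4. u(2) = 3 − (−4)·(3 − 4)/((−4) − 3) = 25/7.

25/7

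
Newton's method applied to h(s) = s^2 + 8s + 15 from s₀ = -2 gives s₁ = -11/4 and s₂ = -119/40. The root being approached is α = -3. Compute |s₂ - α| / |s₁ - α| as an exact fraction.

1/10

s₁ - α = -11/4 - (-3) = -11/4 + 3 = 1/4, so |s₁ - α| = 1/4.
s₂ - α = -119/40 - (-3) = -119/40 + 3 = 1/40, so |s₂ - α| = 1/40.
Ratio = (1/40) / (1/4) = 1/10.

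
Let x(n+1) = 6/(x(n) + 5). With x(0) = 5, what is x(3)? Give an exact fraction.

x(1) = 6/(5 + 5) = 3/5.
x(2) = 6/(3/5 + 5) = 15/14.
x(3) = 6/(15/14 + 5) = 84/85.

84/85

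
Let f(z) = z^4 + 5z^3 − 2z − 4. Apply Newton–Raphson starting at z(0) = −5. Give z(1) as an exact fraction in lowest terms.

f'(z) = 4z^3 + 15z^2 − 2.
f(−5) = 6, f'(−5) = −127, so z(1) = (−5) − 6/(−127) = −629/127.

−629/127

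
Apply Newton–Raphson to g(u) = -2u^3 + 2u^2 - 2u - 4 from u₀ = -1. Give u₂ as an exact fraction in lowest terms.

-416/513

g'(u) = -6u^2 + 4u - 2.
g(-1) = 2, g'(-1) = -12, so u₁ = (-1) - 2/(-12) = -5/6.
g(-5/6) = 23/108, g'(-5/6) = -19/2, so u₂ = (-5/6) - (23/108)/(-19/2) = -416/513.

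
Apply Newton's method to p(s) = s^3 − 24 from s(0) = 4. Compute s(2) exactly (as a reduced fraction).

p'(s) = 3s^2.
p(4) = 40, p'(4) = 48, so s(1) = 4 − 40/48 = 19/6.
p(19/6) = 1675/216, p'(19/6) = 361/12, so s(2) = (19/6) − (1675/216)/(361/12) = 9451/3249.

9451/3249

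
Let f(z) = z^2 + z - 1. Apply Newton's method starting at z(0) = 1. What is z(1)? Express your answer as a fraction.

f'(z) = 2z + 1.
f(1) = 1, f'(1) = 3, so z(1) = 1 - 1/3 = 2/3.

2/3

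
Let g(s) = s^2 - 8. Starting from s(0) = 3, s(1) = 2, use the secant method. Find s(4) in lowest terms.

478/169

g(3) = 1, g(2) = -4. s(2) = 2 - (-4)·(2 - 3)/((-4) - 1) = 14/5.
g(2) = -4, g(14/5) = -4/25. s(3) = (14/5) - (-4/25)·((14/5) - 2)/((-4/25) - (-4)) = 17/6.
g(14/5) = -4/25, g(17/6) = 1/36. s(4) = (17/6) - (1/36)·((17/6) - (14/5))/((1/36) - (-4/25)) = 478/169.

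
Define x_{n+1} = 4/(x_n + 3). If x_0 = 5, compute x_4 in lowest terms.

116/115

x_1 = 4/(5 + 3) = 1/2.
x_2 = 4/(1/2 + 3) = 8/7.
x_3 = 4/(8/7 + 3) = 28/29.
x_4 = 4/(28/29 + 3) = 116/115.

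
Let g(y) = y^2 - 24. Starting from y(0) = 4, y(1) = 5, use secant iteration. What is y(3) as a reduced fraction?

g(4) = -8, g(5) = 1. y(2) = 5 - 1·(5 - 4)/(1 - (-8)) = 44/9.
g(5) = 1, g(44/9) = -8/81. y(3) = (44/9) - (-8/81)·((44/9) - 5)/((-8/81) - 1) = 436/89.

436/89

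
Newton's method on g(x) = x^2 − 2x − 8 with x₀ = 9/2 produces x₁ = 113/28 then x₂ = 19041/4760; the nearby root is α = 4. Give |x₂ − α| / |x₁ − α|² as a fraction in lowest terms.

14/85

x₁ − α = 113/28 − 4 = 1/28, so |x₁ − α| = 1/28.
x₂ − α = 19041/4760 − 4 = 1/4760, so |x₂ − α| = 1/4760.
|x₁ − α|² = 1/784.
Ratio = (1/4760) / (1/784) = 14/85.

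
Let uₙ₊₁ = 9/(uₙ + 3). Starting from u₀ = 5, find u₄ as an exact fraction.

19/10

u₁ = 9/(5 + 3) = 9/8.
u₂ = 9/(9/8 + 3) = 24/11.
u₃ = 9/(24/11 + 3) = 33/19.
u₄ = 9/(33/19 + 3) = 19/10.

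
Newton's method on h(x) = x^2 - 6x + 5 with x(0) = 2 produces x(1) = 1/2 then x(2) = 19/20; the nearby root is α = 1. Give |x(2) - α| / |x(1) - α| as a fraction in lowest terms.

x(1) - α = 1/2 - 1 = -1/2, so |x(1) - α| = 1/2.
x(2) - α = 19/20 - 1 = -1/20, so |x(2) - α| = 1/20.
Ratio = (1/20) / (1/2) = 1/10.

1/10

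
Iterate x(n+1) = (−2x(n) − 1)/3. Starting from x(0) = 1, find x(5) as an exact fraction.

x(1) = (−2·1 − 1)/3 = −1.
x(2) = (−2·(−1) − 1)/3 = 1/3.
x(3) = (−2·(1/3) − 1)/3 = −5/9.
x(4) = (−2·(−5/9) − 1)/3 = 1/27.
x(5) = (−2·(1/27) − 1)/3 = −29/81.

−29/81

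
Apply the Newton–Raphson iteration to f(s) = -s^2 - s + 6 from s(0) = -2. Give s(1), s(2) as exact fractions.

f'(s) = -2s - 1.
f(-2) = 4, f'(-2) = 3, so s(1) = (-2) - 4/3 = -10/3.
f(-10/3) = -16/9, f'(-10/3) = 17/3, so s(2) = (-10/3) - (-16/9)/(17/3) = -154/51.

s(1) = -10/3, s(2) = -154/51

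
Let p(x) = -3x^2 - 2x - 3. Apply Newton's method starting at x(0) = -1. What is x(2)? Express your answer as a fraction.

-3/2

p'(x) = -6x - 2.
p(-1) = -4, p'(-1) = 4, so x(1) = (-1) - (-4)/4 = 0.
p(0) = -3, p'(0) = -2, so x(2) = 0 - (-3)/(-2) = -3/2.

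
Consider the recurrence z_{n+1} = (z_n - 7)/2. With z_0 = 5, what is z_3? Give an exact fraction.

z_1 = (5 - 7)/2 = -1.
z_2 = ((-1) - 7)/2 = -4.
z_3 = ((-4) - 7)/2 = -11/2.

-11/2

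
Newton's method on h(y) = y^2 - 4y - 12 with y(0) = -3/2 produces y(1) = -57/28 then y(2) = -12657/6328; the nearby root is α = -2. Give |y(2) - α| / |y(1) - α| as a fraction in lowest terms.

y(1) - α = -57/28 - (-2) = -57/28 + 2 = -1/28, so |y(1) - α| = 1/28.
y(2) - α = -12657/6328 - (-2) = -12657/6328 + 2 = -1/6328, so |y(2) - α| = 1/6328.
Ratio = (1/6328) / (1/28) = 1/226.

1/226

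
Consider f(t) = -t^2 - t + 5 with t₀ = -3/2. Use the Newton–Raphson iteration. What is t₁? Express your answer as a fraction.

f'(t) = -2t - 1.
f(-3/2) = 17/4, f'(-3/2) = 2, so t₁ = (-3/2) - (17/4)/2 = -29/8.

-29/8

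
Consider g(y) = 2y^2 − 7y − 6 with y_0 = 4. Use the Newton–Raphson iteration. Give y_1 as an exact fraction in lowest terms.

38/9

g'(y) = 4y − 7.
g(4) = −2, g'(4) = 9, so y_1 = 4 − (−2)/9 = 38/9.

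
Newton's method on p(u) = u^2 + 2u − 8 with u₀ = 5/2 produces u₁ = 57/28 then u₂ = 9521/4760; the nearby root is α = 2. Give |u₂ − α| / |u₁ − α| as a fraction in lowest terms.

1/170

u₁ − α = 57/28 − 2 = 1/28, so |u₁ − α| = 1/28.
u₂ − α = 9521/4760 − 2 = 1/4760, so |u₂ − α| = 1/4760.
Ratio = (1/4760) / (1/28) = 1/170.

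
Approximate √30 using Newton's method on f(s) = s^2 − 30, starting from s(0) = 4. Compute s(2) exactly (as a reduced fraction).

f'(s) = 2s.
f(4) = −14, f'(4) = 8, so s(1) = 4 − (−14)/8 = 23/4.
f(23/4) = 49/16, f'(23/4) = 23/2, so s(2) = (23/4) − (49/16)/(23/2) = 1009/184.

1009/184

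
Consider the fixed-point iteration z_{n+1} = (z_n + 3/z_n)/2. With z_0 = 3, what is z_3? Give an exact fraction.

97/56

z_1 = (3 + 3/3)/2 = 2.
z_2 = (2 + 3/2)/2 = 7/4.
z_3 = (7/4 + 3/(7/4))/2 = 97/56.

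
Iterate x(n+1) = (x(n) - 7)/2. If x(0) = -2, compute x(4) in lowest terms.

x(1) = ((-2) - 7)/2 = -9/2.
x(2) = ((-9/2) - 7)/2 = -23/4.
x(3) = ((-23/4) - 7)/2 = -51/8.
x(4) = ((-51/8) - 7)/2 = -107/16.

-107/16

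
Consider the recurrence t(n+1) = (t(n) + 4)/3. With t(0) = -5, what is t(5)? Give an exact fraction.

t(1) = ((-5) + 4)/3 = -1/3.
t(2) = ((-1/3) + 4)/3 = 11/9.
t(3) = ((11/9) + 4)/3 = 47/27.
t(4) = ((47/27) + 4)/3 = 155/81.
t(5) = ((155/81) + 4)/3 = 479/243.

479/243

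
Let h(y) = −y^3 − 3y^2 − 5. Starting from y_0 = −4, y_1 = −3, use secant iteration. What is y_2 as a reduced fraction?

−53/16

h(−4) = 11, h(−3) = −5. y_2 = (−3) − (−5)·((−3) − (−4))/((−5) − 11) = −53/16.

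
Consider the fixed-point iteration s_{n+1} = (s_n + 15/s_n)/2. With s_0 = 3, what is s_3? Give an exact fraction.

1921/496

s_1 = (3 + 15/3)/2 = 4.
s_2 = (4 + 15/4)/2 = 31/8.
s_3 = (31/8 + 15/(31/8))/2 = 1921/496.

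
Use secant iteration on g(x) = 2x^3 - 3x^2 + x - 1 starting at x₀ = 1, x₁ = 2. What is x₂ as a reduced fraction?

7/6

g(1) = -1, g(2) = 5. x₂ = 2 - 5·(2 - 1)/(5 - (-1)) = 7/6.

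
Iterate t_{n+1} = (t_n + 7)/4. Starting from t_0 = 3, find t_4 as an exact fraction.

t_1 = (3 + 7)/4 = 5/2.
t_2 = ((5/2) + 7)/4 = 19/8.
t_3 = ((19/8) + 7)/4 = 75/32.
t_4 = ((75/32) + 7)/4 = 299/128.

299/128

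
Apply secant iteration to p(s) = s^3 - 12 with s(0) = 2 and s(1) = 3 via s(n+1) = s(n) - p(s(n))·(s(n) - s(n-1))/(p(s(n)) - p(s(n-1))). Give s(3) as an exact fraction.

p(2) = -4, p(3) = 15. s(2) = 3 - 15·(3 - 2)/(15 - (-4)) = 42/19.
p(3) = 15, p(42/19) = -8220/6859. s(3) = (42/19) - (-8220/6859)·((42/19) - 3)/((-8220/6859) - 15) = 5602/2469.

5602/2469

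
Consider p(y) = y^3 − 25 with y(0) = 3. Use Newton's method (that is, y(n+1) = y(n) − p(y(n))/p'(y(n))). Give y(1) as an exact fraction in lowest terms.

p'(y) = 3y^2.
p(3) = 2, p'(3) = 27, so y(1) = 3 − 2/27 = 79/27.

79/27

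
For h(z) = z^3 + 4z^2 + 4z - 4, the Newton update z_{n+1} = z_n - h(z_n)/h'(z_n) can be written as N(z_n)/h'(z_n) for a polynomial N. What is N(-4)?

h'(z) = 3z^2 + 8z + 4.
N(z) = z·h'(z) - h(z) = z·(3z^2 + 8z + 4) - (z^3 + 4z^2 + 4z - 4) = 2z^3 + 4z^2 + 4.
N(-4) = -60.

-60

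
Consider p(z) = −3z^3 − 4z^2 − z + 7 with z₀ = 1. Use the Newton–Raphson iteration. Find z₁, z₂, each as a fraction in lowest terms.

p'(z) = −9z^2 − 8z − 1.
p(1) = −1, p'(1) = −18, so z₁ = 1 − (−1)/(−18) = 17/18.
p(17/18) = −77/1944, p'(17/18) = −199/12, so z₂ = (17/18) − (−77/1944)/(−199/12) = 15185/16119.

z₁ = 17/18, z₂ = 15185/16119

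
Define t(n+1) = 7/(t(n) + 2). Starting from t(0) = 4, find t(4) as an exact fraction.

560/293

t(1) = 7/(4 + 2) = 7/6.
t(2) = 7/(7/6 + 2) = 42/19.
t(3) = 7/(42/19 + 2) = 133/80.
t(4) = 7/(133/80 + 2) = 560/293.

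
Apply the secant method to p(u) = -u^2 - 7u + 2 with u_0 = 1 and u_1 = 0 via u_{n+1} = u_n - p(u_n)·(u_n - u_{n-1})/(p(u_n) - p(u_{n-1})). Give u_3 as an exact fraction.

p(1) = -6, p(0) = 2. u_2 = 0 - 2·(0 - 1)/(2 - (-6)) = 1/4.
p(0) = 2, p(1/4) = 3/16. u_3 = (1/4) - (3/16)·((1/4) - 0)/((3/16) - 2) = 8/29.

8/29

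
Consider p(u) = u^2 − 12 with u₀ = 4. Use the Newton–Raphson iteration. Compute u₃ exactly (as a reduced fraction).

p'(u) = 2u.
p(4) = 4, p'(4) = 8, so u₁ = 4 − 4/8 = 7/2.
p(7/2) = 1/4, p'(7/2) = 7, so u₂ = (7/2) − (1/4)/7 = 97/28.
p(97/28) = 1/784, p'(97/28) = 97/14, so u₃ = (97/28) − (1/784)/(97/14) = 18817/5432.

18817/5432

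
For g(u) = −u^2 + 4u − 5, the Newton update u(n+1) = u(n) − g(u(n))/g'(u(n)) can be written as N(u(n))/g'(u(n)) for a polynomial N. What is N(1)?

4

g'(u) = −2u + 4.
N(u) = u·g'(u) − g(u) = u·(−2u + 4) − (−u^2 + 4u − 5) = −u^2 + 5.
N(1) = 4.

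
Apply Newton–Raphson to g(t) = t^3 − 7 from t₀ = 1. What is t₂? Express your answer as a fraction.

61/27

g'(t) = 3t^2.
g(1) = −6, g'(1) = 3, so t₁ = 1 − (−6)/3 = 3.
g(3) = 20, g'(3) = 27, so t₂ = 3 − 20/27 = 61/27.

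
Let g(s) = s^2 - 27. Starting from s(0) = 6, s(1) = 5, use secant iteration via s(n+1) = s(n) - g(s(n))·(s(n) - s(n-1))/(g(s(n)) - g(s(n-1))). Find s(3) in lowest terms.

g(6) = 9, g(5) = -2. s(2) = 5 - (-2)·(5 - 6)/((-2) - 9) = 57/11.
g(5) = -2, g(57/11) = -18/121. s(3) = (57/11) - (-18/121)·((57/11) - 5)/((-18/121) - (-2)) = 291/56.

291/56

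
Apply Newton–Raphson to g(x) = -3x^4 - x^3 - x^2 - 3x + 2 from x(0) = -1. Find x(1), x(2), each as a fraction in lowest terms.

x(1) = -5/4, x(2) = -5537/4672

g'(x) = -12x^3 - 3x^2 - 2x - 3.
g(-1) = 2, g'(-1) = 8, so x(1) = (-1) - 2/8 = -5/4.
g(-5/4) = -303/256, g'(-5/4) = 73/4, so x(2) = (-5/4) - (-303/256)/(73/4) = -5537/4672.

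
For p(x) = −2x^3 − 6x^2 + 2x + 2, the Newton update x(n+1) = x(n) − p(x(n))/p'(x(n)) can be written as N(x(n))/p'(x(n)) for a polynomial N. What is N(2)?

p'(x) = −6x^2 − 12x + 2.
N(x) = x·p'(x) − p(x) = x·(−6x^2 − 12x + 2) − (−2x^3 − 6x^2 + 2x + 2) = −4x^3 − 6x^2 − 2.
N(2) = −58.

−58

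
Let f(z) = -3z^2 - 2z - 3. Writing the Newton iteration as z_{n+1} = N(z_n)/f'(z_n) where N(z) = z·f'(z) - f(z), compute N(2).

f'(z) = -6z - 2.
N(z) = z·f'(z) - f(z) = z·(-6z - 2) - (-3z^2 - 2z - 3) = -3z^2 + 3.
N(2) = -9.

-9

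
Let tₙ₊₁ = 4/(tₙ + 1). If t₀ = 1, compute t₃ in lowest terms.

12/7

t₁ = 4/(1 + 1) = 2.
t₂ = 4/(2 + 1) = 4/3.
t₃ = 4/(4/3 + 1) = 12/7.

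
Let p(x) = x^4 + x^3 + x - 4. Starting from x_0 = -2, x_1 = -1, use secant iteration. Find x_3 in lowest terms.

p(-2) = 2, p(-1) = -5. x_2 = (-1) - (-5)·((-1) - (-2))/((-5) - 2) = -12/7.
p(-1) = -5, p(-12/7) = -5080/2401. x_3 = (-12/7) - (-5080/2401)·((-12/7) - (-1))/((-5080/2401) - (-5)) = -620/277.

-620/277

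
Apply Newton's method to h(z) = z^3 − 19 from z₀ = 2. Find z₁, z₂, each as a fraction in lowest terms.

h'(z) = 3z^2.
h(2) = −11, h'(2) = 12, so z₁ = 2 − (−11)/12 = 35/12.
h(35/12) = 10043/1728, h'(35/12) = 1225/48, so z₂ = (35/12) − (10043/1728)/(1225/48) = 59291/22050.

z₁ = 35/12, z₂ = 59291/22050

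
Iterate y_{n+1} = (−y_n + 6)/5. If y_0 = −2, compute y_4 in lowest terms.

622/625

y_1 = (−(−2) + 6)/5 = 8/5.
y_2 = (−(8/5) + 6)/5 = 22/25.
y_3 = (−(22/25) + 6)/5 = 128/125.
y_4 = (−(128/125) + 6)/5 = 622/625.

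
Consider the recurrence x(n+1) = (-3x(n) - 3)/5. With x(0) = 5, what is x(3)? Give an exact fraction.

x(1) = (-3·5 - 3)/5 = -18/5.
x(2) = (-3·(-18/5) - 3)/5 = 39/25.
x(3) = (-3·(39/25) - 3)/5 = -192/125.

-192/125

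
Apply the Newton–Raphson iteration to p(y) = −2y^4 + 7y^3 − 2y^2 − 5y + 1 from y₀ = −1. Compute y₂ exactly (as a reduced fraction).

−3946319/5190584

p'(y) = −8y^3 + 21y^2 − 4y − 5.
p(−1) = −5, p'(−1) = 28, so y₁ = (−1) − (−5)/28 = −23/28.
p(−23/28) = −317375/307328, p'(−23/28) = 92689/5488, so y₂ = (−23/28) − (−317375/307328)/(92689/5488) = −3946319/5190584.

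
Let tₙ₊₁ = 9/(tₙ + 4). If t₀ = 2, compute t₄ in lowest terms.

t₁ = 9/(2 + 4) = 3/2.
t₂ = 9/(3/2 + 4) = 18/11.
t₃ = 9/(18/11 + 4) = 99/62.
t₄ = 9/(99/62 + 4) = 558/347.

558/347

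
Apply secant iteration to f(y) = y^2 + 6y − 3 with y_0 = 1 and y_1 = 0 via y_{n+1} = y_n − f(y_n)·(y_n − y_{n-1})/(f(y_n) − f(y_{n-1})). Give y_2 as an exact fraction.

3/7

f(1) = 4, f(0) = −3. y_2 = 0 − (−3)·(0 − 1)/((−3) − 4) = 3/7.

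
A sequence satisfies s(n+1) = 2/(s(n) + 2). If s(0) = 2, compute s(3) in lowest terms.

s(1) = 2/(2 + 2) = 1/2.
s(2) = 2/(1/2 + 2) = 4/5.
s(3) = 2/(4/5 + 2) = 5/7.

5/7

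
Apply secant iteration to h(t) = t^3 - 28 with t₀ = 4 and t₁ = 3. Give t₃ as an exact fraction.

113260/37297

h(4) = 36, h(3) = -1. t₂ = 3 - (-1)·(3 - 4)/((-1) - 36) = 112/37.
h(3) = -1, h(112/37) = -13356/50653. t₃ = (112/37) - (-13356/50653)·((112/37) - 3)/((-13356/50653) - (-1)) = 113260/37297.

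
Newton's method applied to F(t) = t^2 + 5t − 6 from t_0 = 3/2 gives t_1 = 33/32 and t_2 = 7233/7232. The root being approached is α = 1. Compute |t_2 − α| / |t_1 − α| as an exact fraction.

1/226

t_1 − α = 33/32 − 1 = 1/32, so |t_1 − α| = 1/32.
t_2 − α = 7233/7232 − 1 = 1/7232, so |t_2 − α| = 1/7232.
Ratio = (1/7232) / (1/32) = 1/226.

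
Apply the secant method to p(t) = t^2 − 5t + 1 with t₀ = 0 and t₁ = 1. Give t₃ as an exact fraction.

p(0) = 1, p(1) = −3. t₂ = 1 − (−3)·(1 − 0)/((−3) − 1) = 1/4.
p(1) = −3, p(1/4) = −3/16. t₃ = (1/4) − (−3/16)·((1/4) − 1)/((−3/16) − (−3)) = 1/5.

1/5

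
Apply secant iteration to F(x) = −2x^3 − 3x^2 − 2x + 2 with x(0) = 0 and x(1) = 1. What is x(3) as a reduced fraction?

F(0) = 2, F(1) = −5. x(2) = 1 − (−5)·(1 − 0)/((−5) − 2) = 2/7.
F(1) = −5, F(2/7) = 390/343. x(3) = (2/7) − (390/343)·((2/7) − 1)/((390/343) − (−5)) = 176/421.

176/421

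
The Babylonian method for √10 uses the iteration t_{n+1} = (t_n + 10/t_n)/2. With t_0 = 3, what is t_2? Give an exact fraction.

721/228

t_1 = (3 + 10/3)/2 = 19/6.
t_2 = (19/6 + 10/(19/6))/2 = 721/228.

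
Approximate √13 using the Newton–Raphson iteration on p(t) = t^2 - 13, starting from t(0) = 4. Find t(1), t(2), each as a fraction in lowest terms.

t(1) = 29/8, t(2) = 1673/464

p'(t) = 2t.
p(4) = 3, p'(4) = 8, so t(1) = 4 - 3/8 = 29/8.
p(29/8) = 9/64, p'(29/8) = 29/4, so t(2) = (29/8) - (9/64)/(29/4) = 1673/464.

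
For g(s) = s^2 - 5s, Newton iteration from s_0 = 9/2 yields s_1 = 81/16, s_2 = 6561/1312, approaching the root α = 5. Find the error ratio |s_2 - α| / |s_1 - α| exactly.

s_1 - α = 81/16 - 5 = 1/16, so |s_1 - α| = 1/16.
s_2 - α = 6561/1312 - 5 = 1/1312, so |s_2 - α| = 1/1312.
Ratio = (1/1312) / (1/16) = 1/82.

1/82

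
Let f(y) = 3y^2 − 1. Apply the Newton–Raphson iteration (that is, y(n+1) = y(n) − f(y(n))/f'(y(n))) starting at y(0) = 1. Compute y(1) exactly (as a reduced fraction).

2/3

f'(y) = 6y.
f(1) = 2, f'(1) = 6, so y(1) = 1 − 2/6 = 2/3.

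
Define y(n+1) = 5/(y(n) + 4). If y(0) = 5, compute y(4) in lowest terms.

y(1) = 5/(5 + 4) = 5/9.
y(2) = 5/(5/9 + 4) = 45/41.
y(3) = 5/(45/41 + 4) = 205/209.
y(4) = 5/(205/209 + 4) = 1045/1041.

1045/1041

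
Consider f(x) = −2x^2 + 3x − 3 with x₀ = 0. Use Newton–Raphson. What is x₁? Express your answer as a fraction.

f'(x) = −4x + 3.
f(0) = −3, f'(0) = 3, so x₁ = 0 − (−3)/3 = 1.

1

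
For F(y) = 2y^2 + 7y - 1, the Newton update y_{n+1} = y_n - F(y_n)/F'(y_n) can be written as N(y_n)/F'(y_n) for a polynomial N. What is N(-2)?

F'(y) = 4y + 7.
N(y) = y·F'(y) - F(y) = y·(4y + 7) - (2y^2 + 7y - 1) = 2y^2 + 1.
N(-2) = 9.

9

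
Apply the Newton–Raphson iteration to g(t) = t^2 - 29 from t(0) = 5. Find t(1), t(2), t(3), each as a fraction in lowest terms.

g'(t) = 2t.
g(5) = -4, g'(5) = 10, so t(1) = 5 - (-4)/10 = 27/5.
g(27/5) = 4/25, g'(27/5) = 54/5, so t(2) = (27/5) - (4/25)/(54/5) = 727/135.
g(727/135) = 4/18225, g'(727/135) = 1454/135, so t(3) = (727/135) - (4/18225)/(1454/135) = 528527/98145.

t(1) = 27/5, t(2) = 727/135, t(3) = 528527/98145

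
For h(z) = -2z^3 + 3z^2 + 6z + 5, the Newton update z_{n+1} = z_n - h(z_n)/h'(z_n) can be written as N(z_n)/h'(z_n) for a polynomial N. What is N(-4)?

299

h'(z) = -6z^2 + 6z + 6.
N(z) = z·h'(z) - h(z) = z·(-6z^2 + 6z + 6) - (-2z^3 + 3z^2 + 6z + 5) = -4z^3 + 3z^2 - 5.
N(-4) = 299.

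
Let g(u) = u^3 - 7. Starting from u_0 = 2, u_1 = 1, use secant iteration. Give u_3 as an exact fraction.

g(2) = 1, g(1) = -6. u_2 = 1 - (-6)·(1 - 2)/((-6) - 1) = 13/7.
g(1) = -6, g(13/7) = -204/343. u_3 = (13/7) - (-204/343)·((13/7) - 1)/((-204/343) - (-6)) = 201/103.

201/103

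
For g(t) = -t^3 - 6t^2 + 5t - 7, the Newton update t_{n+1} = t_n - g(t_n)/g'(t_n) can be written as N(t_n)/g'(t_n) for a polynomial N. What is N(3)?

g'(t) = -3t^2 - 12t + 5.
N(t) = t·g'(t) - g(t) = t·(-3t^2 - 12t + 5) - (-t^3 - 6t^2 + 5t - 7) = -2t^3 - 6t^2 + 7.
N(3) = -101.

-101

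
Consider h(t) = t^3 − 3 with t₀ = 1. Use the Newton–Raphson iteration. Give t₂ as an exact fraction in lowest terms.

331/225

h'(t) = 3t^2.
h(1) = −2, h'(1) = 3, so t₁ = 1 − (−2)/3 = 5/3.
h(5/3) = 44/27, h'(5/3) = 25/3, so t₂ = (5/3) − (44/27)/(25/3) = 331/225.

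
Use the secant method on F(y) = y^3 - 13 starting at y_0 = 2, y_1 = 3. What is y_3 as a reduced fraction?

17593/7549

F(2) = -5, F(3) = 14. y_2 = 3 - 14·(3 - 2)/(14 - (-5)) = 43/19.
F(3) = 14, F(43/19) = -9660/6859. y_3 = (43/19) - (-9660/6859)·((43/19) - 3)/((-9660/6859) - 14) = 17593/7549.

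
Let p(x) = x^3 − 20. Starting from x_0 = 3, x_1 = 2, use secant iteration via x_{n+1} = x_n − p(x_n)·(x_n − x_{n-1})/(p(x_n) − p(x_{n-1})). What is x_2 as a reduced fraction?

p(3) = 7, p(2) = −12. x_2 = 2 − (−12)·(2 − 3)/((−12) − 7) = 50/19.

50/19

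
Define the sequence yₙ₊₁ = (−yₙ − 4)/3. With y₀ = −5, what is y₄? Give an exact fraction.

y₁ = (−(−5) − 4)/3 = 1/3.
y₂ = (−(1/3) − 4)/3 = −13/9.
y₃ = (−(−13/9) − 4)/3 = −23/27.
y₄ = (−(−23/27) − 4)/3 = −85/81.

−85/81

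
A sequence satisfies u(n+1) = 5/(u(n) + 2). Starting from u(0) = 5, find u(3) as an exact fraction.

u(1) = 5/(5 + 2) = 5/7.
u(2) = 5/(5/7 + 2) = 35/19.
u(3) = 5/(35/19 + 2) = 95/73.

95/73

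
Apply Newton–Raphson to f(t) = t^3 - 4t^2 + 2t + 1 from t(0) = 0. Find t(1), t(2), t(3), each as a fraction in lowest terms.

t(1) = -1/2, t(2) = -1/3, t(3) = -41/135

f'(t) = 3t^2 - 8t + 2.
f(0) = 1, f'(0) = 2, so t(1) = 0 - 1/2 = -1/2.
f(-1/2) = -9/8, f'(-1/2) = 27/4, so t(2) = (-1/2) - (-9/8)/(27/4) = -1/3.
f(-1/3) = -4/27, f'(-1/3) = 5, so t(3) = (-1/3) - (-4/27)/5 = -41/135.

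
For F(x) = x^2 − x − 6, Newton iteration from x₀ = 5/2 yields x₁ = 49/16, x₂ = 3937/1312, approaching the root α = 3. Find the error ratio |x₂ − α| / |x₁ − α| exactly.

x₁ − α = 49/16 − 3 = 1/16, so |x₁ − α| = 1/16.
x₂ − α = 3937/1312 − 3 = 1/1312, so |x₂ − α| = 1/1312.
Ratio = (1/1312) / (1/16) = 1/82.

1/82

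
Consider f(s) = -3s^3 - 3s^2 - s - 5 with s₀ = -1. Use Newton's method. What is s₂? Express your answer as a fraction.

-41/25

f'(s) = -9s^2 - 6s - 1.
f(-1) = -4, f'(-1) = -4, so s₁ = (-1) - (-4)/(-4) = -2.
f(-2) = 9, f'(-2) = -25, so s₂ = (-2) - 9/(-25) = -41/25.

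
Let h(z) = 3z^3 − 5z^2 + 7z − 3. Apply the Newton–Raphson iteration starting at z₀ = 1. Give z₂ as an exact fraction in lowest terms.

23/39

h'(z) = 9z^2 − 10z + 7.
h(1) = 2, h'(1) = 6, so z₁ = 1 − 2/6 = 2/3.
h(2/3) = 1/3, h'(2/3) = 13/3, so z₂ = (2/3) − (1/3)/(13/3) = 23/39.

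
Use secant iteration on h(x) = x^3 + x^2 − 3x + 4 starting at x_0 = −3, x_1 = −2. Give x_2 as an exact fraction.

h(−3) = −5, h(−2) = 6. x_2 = (−2) − 6·((−2) − (−3))/(6 − (−5)) = −28/11.

−28/11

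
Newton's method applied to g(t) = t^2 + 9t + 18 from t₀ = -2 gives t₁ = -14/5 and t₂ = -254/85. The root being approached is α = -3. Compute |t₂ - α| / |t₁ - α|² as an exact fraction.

5/17

t₁ - α = -14/5 - (-3) = -14/5 + 3 = 1/5, so |t₁ - α| = 1/5.
t₂ - α = -254/85 - (-3) = -254/85 + 3 = 1/85, so |t₂ - α| = 1/85.
|t₁ - α|² = 1/25.
Ratio = (1/85) / (1/25) = 5/17.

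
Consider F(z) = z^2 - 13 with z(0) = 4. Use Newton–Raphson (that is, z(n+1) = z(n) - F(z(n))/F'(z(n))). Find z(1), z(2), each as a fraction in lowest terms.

F'(z) = 2z.
F(4) = 3, F'(4) = 8, so z(1) = 4 - 3/8 = 29/8.
F(29/8) = 9/64, F'(29/8) = 29/4, so z(2) = (29/8) - (9/64)/(29/4) = 1673/464.

z(1) = 29/8, z(2) = 1673/464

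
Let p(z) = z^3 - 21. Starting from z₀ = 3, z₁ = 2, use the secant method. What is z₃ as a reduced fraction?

16659/5983

p(3) = 6, p(2) = -13. z₂ = 2 - (-13)·(2 - 3)/((-13) - 6) = 51/19.
p(2) = -13, p(51/19) = -11388/6859. z₃ = (51/19) - (-11388/6859)·((51/19) - 2)/((-11388/6859) - (-13)) = 16659/5983.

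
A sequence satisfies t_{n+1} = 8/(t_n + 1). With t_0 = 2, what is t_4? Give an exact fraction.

280/123

t_1 = 8/(2 + 1) = 8/3.
t_2 = 8/(8/3 + 1) = 24/11.
t_3 = 8/(24/11 + 1) = 88/35.
t_4 = 8/(88/35 + 1) = 280/123.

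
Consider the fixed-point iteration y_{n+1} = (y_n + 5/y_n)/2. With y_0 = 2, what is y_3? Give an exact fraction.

51841/23184

y_1 = (2 + 5/2)/2 = 9/4.
y_2 = (9/4 + 5/(9/4))/2 = 161/72.
y_3 = (161/72 + 5/(161/72))/2 = 51841/23184.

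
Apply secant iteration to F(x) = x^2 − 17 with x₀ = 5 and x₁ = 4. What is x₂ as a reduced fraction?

37/9

F(5) = 8, F(4) = −1. x₂ = 4 − (−1)·(4 − 5)/((−1) − 8) = 37/9.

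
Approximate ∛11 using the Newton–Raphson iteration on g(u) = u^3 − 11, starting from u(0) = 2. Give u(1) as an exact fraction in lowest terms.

g'(u) = 3u^2.
g(2) = −3, g'(2) = 12, so u(1) = 2 − (−3)/12 = 9/4.

9/4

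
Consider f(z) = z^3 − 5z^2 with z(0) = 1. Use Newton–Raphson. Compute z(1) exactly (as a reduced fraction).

f'(z) = 3z^2 − 10z.
f(1) = −4, f'(1) = −7, so z(1) = 1 − (−4)/(−7) = 3/7.

3/7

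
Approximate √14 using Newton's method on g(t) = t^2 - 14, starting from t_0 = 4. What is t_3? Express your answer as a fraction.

g'(t) = 2t.
g(4) = 2, g'(4) = 8, so t_1 = 4 - 2/8 = 15/4.
g(15/4) = 1/16, g'(15/4) = 15/2, so t_2 = (15/4) - (1/16)/(15/2) = 449/120.
g(449/120) = 1/14400, g'(449/120) = 449/60, so t_3 = (449/120) - (1/14400)/(449/60) = 403201/107760.

403201/107760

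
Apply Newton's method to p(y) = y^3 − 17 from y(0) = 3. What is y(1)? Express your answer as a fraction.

71/27

p'(y) = 3y^2.
p(3) = 10, p'(3) = 27, so y(1) = 3 − 10/27 = 71/27.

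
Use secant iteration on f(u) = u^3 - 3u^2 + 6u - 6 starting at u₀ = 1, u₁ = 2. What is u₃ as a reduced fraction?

f(1) = -2, f(2) = 2. u₂ = 2 - 2·(2 - 1)/(2 - (-2)) = 3/2.
f(2) = 2, f(3/2) = -3/8. u₃ = (3/2) - (-3/8)·((3/2) - 2)/((-3/8) - 2) = 30/19.

30/19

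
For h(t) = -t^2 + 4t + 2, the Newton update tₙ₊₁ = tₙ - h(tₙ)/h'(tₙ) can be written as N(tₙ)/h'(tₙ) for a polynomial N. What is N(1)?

-3

h'(t) = -2t + 4.
N(t) = t·h'(t) - h(t) = t·(-2t + 4) - (-t^2 + 4t + 2) = -t^2 - 2.
N(1) = -3.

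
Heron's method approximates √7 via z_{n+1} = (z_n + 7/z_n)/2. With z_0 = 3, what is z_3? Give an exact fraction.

32257/12192

z_1 = (3 + 7/3)/2 = 8/3.
z_2 = (8/3 + 7/(8/3))/2 = 127/48.
z_3 = (127/48 + 7/(127/48))/2 = 32257/12192.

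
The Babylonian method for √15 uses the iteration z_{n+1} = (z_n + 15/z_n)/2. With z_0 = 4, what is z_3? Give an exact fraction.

z_1 = (4 + 15/4)/2 = 31/8.
z_2 = (31/8 + 15/(31/8))/2 = 1921/496.
z_3 = (1921/496 + 15/(1921/496))/2 = 7380481/1905632.

7380481/1905632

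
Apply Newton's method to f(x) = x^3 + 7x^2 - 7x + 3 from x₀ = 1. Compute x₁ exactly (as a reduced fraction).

3/5

f'(x) = 3x^2 + 14x - 7.
f(1) = 4, f'(1) = 10, so x₁ = 1 - 4/10 = 3/5.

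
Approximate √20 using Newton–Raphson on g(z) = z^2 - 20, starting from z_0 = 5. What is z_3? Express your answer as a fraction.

g'(z) = 2z.
g(5) = 5, g'(5) = 10, so z_1 = 5 - 5/10 = 9/2.
g(9/2) = 1/4, g'(9/2) = 9, so z_2 = (9/2) - (1/4)/9 = 161/36.
g(161/36) = 1/1296, g'(161/36) = 161/18, so z_3 = (161/36) - (1/1296)/(161/18) = 51841/11592.

51841/11592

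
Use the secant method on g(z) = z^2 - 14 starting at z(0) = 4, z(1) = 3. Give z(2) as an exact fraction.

26/7

g(4) = 2, g(3) = -5. z(2) = 3 - (-5)·(3 - 4)/((-5) - 2) = 26/7.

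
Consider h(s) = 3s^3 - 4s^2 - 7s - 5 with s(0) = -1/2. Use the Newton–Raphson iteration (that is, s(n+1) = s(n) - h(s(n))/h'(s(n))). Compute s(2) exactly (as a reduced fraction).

h'(s) = 9s^2 - 8s - 7.
h(-1/2) = -23/8, h'(-1/2) = -3/4, so s(1) = (-1/2) - (-23/8)/(-3/4) = -13/3.
h(-13/3) = -2645/9, h'(-13/3) = 590/3, so s(2) = (-13/3) - (-2645/9)/(590/3) = -335/118.

-335/118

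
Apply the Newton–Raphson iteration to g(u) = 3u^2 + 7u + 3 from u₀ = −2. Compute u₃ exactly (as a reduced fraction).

−57597/32585

g'(u) = 6u + 7.
g(−2) = 1, g'(−2) = −5, so u₁ = (−2) − 1/(−5) = −9/5.
g(−9/5) = 3/25, g'(−9/5) = −19/5, so u₂ = (−9/5) − (3/25)/(−19/5) = −168/95.
g(−168/95) = 27/9025, g'(−168/95) = −343/95, so u₃ = (−168/95) − (27/9025)/(−343/95) = −57597/32585.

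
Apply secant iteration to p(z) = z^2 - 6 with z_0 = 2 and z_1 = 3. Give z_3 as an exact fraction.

p(2) = -2, p(3) = 3. z_2 = 3 - 3·(3 - 2)/(3 - (-2)) = 12/5.
p(3) = 3, p(12/5) = -6/25. z_3 = (12/5) - (-6/25)·((12/5) - 3)/((-6/25) - 3) = 22/9.

22/9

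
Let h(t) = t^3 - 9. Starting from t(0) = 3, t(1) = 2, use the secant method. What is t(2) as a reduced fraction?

h(3) = 18, h(2) = -1. t(2) = 2 - (-1)·(2 - 3)/((-1) - 18) = 39/19.

39/19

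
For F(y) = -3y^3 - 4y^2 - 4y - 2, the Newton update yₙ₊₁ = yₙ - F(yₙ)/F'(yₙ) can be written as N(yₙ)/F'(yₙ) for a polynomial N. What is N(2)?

F'(y) = -9y^2 - 8y - 4.
N(y) = y·F'(y) - F(y) = y·(-9y^2 - 8y - 4) - (-3y^3 - 4y^2 - 4y - 2) = -6y^3 - 4y^2 + 2.
N(2) = -62.

-62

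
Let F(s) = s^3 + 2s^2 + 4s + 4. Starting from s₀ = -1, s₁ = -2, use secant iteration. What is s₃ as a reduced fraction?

F(-1) = 1, F(-2) = -4. s₂ = (-2) - (-4)·((-2) - (-1))/((-4) - 1) = -6/5.
F(-2) = -4, F(-6/5) = 44/125. s₃ = (-6/5) - (44/125)·((-6/5) - (-2))/((44/125) - (-4)) = -43/34.

-43/34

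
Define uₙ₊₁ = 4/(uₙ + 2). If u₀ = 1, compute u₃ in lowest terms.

u₁ = 4/(1 + 2) = 4/3.
u₂ = 4/(4/3 + 2) = 6/5.
u₃ = 4/(6/5 + 2) = 5/4.

5/4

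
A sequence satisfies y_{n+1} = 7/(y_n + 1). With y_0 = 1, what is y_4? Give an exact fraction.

161/86

y_1 = 7/(1 + 1) = 7/2.
y_2 = 7/(7/2 + 1) = 14/9.
y_3 = 7/(14/9 + 1) = 63/23.
y_4 = 7/(63/23 + 1) = 161/86.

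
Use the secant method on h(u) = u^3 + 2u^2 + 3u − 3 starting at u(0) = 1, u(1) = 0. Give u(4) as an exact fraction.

h(1) = 3, h(0) = −3. u(2) = 0 − (−3)·(0 − 1)/((−3) − 3) = 1/2.
h(0) = −3, h(1/2) = −7/8. u(3) = (1/2) − (−7/8)·((1/2) − 0)/((−7/8) − (−3)) = 12/17.
h(1/2) = −7/8, h(12/17) = 2289/4913. u(4) = (12/17) − (2289/4913)·((12/17) − (1/2))/((2289/4913) − (−7/8)) = 4776/7529.

4776/7529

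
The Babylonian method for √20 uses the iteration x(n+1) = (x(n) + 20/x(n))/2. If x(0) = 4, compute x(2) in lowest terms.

x(1) = (4 + 20/4)/2 = 9/2.
x(2) = (9/2 + 20/(9/2))/2 = 161/36.

161/36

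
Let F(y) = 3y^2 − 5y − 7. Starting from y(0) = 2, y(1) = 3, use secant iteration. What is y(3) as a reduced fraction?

F(2) = −5, F(3) = 5. y(2) = 3 − 5·(3 − 2)/(5 − (−5)) = 5/2.
F(3) = 5, F(5/2) = −3/4. y(3) = (5/2) − (−3/4)·((5/2) − 3)/((−3/4) − 5) = 59/23.

59/23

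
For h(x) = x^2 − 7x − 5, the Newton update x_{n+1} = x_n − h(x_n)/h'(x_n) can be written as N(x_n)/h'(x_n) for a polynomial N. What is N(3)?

h'(x) = 2x − 7.
N(x) = x·h'(x) − h(x) = x·(2x − 7) − (x^2 − 7x − 5) = x^2 + 5.
N(3) = 14.

14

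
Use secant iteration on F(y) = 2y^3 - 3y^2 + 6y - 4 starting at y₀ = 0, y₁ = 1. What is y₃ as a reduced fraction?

112/137

F(0) = -4, F(1) = 1. y₂ = 1 - 1·(1 - 0)/(1 - (-4)) = 4/5.
F(1) = 1, F(4/5) = -12/125. y₃ = (4/5) - (-12/125)·((4/5) - 1)/((-12/125) - 1) = 112/137.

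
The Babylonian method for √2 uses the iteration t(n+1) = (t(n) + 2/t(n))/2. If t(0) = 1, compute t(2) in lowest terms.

17/12

t(1) = (1 + 2/1)/2 = 3/2.
t(2) = (3/2 + 2/(3/2))/2 = 17/12.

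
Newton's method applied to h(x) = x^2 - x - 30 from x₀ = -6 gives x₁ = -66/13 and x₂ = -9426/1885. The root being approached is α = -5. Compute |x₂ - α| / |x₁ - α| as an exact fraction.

1/145

x₁ - α = -66/13 - (-5) = -66/13 + 5 = -1/13, so |x₁ - α| = 1/13.
x₂ - α = -9426/1885 - (-5) = -9426/1885 + 5 = -1/1885, so |x₂ - α| = 1/1885.
Ratio = (1/1885) / (1/13) = 1/145.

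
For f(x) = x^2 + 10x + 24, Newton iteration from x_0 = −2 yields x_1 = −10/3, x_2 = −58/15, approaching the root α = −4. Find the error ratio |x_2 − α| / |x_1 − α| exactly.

x_1 − α = −10/3 − (−4) = −10/3 + 4 = 2/3, so |x_1 − α| = 2/3.
x_2 − α = −58/15 − (−4) = −58/15 + 4 = 2/15, so |x_2 − α| = 2/15.
Ratio = (2/15) / (2/3) = 1/5.

1/5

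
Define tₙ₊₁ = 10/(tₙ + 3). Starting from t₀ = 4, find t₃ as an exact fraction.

t₁ = 10/(4 + 3) = 10/7.
t₂ = 10/(10/7 + 3) = 70/31.
t₃ = 10/(70/31 + 3) = 310/163.

310/163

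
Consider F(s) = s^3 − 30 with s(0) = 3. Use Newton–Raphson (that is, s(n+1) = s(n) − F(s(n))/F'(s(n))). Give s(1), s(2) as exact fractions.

s(1) = 28/9, s(2) = 32887/10584

F'(s) = 3s^2.
F(3) = −3, F'(3) = 27, so s(1) = 3 − (−3)/27 = 28/9.
F(28/9) = 82/729, F'(28/9) = 784/27, so s(2) = (28/9) − (82/729)/(784/27) = 32887/10584.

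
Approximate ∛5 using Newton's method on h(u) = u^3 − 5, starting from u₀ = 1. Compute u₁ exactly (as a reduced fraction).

h'(u) = 3u^2.
h(1) = −4, h'(1) = 3, so u₁ = 1 − (−4)/3 = 7/3.

7/3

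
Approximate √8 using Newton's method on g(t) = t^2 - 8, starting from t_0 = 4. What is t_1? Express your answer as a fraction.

g'(t) = 2t.
g(4) = 8, g'(4) = 8, so t_1 = 4 - 8/8 = 3.

3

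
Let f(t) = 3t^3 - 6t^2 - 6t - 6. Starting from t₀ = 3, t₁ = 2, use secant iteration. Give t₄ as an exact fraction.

f(3) = 3, f(2) = -18. t₂ = 2 - (-18)·(2 - 3)/((-18) - 3) = 20/7.
f(2) = -18, f(20/7) = -738/343. t₃ = (20/7) - (-738/343)·((20/7) - 2)/((-738/343) - (-18)) = 449/151.
f(20/7) = -738/343, f(449/151) = 6822441/3442951. t₄ = (449/151) - (6822441/3442951)·((449/151) - (20/7))/((6822441/3442951) - (-738/343)) = 38594518/13227629.

38594518/13227629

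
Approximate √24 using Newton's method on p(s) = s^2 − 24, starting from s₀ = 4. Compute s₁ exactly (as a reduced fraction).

p'(s) = 2s.
p(4) = −8, p'(4) = 8, so s₁ = 4 − (−8)/8 = 5.

5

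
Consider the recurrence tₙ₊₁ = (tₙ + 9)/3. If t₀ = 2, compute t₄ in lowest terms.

t₁ = (2 + 9)/3 = 11/3.
t₂ = ((11/3) + 9)/3 = 38/9.
t₃ = ((38/9) + 9)/3 = 119/27.
t₄ = ((119/27) + 9)/3 = 362/81.

362/81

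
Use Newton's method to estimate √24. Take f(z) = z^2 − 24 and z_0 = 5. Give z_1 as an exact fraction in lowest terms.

49/10

f'(z) = 2z.
f(5) = 1, f'(5) = 10, so z_1 = 5 − 1/10 = 49/10.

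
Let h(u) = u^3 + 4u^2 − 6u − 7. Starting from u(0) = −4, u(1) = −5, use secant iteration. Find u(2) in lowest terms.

h(−4) = 17, h(−5) = −2. u(2) = (−5) − (−2)·((−5) − (−4))/((−2) − 17) = −93/19.

−93/19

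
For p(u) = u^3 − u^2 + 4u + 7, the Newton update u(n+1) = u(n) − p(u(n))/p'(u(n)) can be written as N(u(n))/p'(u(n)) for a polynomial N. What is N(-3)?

−70

p'(u) = 3u^2 − 2u + 4.
N(u) = u·p'(u) − p(u) = u·(3u^2 − 2u + 4) − (u^3 − u^2 + 4u + 7) = 2u^3 − u^2 − 7.
N(-3) = −70.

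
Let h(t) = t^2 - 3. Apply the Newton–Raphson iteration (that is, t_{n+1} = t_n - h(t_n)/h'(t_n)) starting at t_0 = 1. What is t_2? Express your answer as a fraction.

h'(t) = 2t.
h(1) = -2, h'(1) = 2, so t_1 = 1 - (-2)/2 = 2.
h(2) = 1, h'(2) = 4, so t_2 = 2 - 1/4 = 7/4.

7/4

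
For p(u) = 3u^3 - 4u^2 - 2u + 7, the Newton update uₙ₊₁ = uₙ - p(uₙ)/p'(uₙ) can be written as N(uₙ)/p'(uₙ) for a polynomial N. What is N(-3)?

p'(u) = 9u^2 - 8u - 2.
N(u) = u·p'(u) - p(u) = u·(9u^2 - 8u - 2) - (3u^3 - 4u^2 - 2u + 7) = 6u^3 - 4u^2 - 7.
N(-3) = -205.

-205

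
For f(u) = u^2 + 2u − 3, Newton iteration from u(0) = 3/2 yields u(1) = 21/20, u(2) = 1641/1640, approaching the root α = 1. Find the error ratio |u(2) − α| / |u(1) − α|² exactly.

u(1) − α = 21/20 − 1 = 1/20, so |u(1) − α| = 1/20.
u(2) − α = 1641/1640 − 1 = 1/1640, so |u(2) − α| = 1/1640.
|u(1) − α|² = 1/400.
Ratio = (1/1640) / (1/400) = 10/41.

10/41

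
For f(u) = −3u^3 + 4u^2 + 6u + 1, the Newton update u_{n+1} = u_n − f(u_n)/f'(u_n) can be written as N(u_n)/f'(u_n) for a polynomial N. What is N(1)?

f'(u) = −9u^2 + 8u + 6.
N(u) = u·f'(u) − f(u) = u·(−9u^2 + 8u + 6) − (−3u^3 + 4u^2 + 6u + 1) = −6u^3 + 4u^2 − 1.
N(1) = −3.

−3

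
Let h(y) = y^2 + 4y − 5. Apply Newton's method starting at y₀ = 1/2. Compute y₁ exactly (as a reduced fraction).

h'(y) = 2y + 4.
h(1/2) = −11/4, h'(1/2) = 5, so y₁ = (1/2) − (−11/4)/5 = 21/20.

21/20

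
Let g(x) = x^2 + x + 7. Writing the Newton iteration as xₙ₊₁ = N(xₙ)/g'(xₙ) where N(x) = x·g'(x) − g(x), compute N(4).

9

g'(x) = 2x + 1.
N(x) = x·g'(x) − g(x) = x·(2x + 1) − (x^2 + x + 7) = x^2 − 7.
N(4) = 9.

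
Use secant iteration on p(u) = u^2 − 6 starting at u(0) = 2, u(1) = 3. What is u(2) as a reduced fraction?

12/5

p(2) = −2, p(3) = 3. u(2) = 3 − 3·(3 − 2)/(3 − (−2)) = 12/5.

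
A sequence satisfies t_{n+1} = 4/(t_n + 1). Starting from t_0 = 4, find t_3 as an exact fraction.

36/29

t_1 = 4/(4 + 1) = 4/5.
t_2 = 4/(4/5 + 1) = 20/9.
t_3 = 4/(20/9 + 1) = 36/29.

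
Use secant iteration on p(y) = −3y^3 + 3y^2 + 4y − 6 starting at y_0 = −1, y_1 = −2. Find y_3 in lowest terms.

p(−1) = −4, p(−2) = 22. y_2 = (−2) − 22·((−2) − (−1))/(22 − (−4)) = −15/13.
p(−2) = 22, p(−15/13) = −4422/2197. y_3 = (−15/13) − (−4422/2197)·((−15/13) − (−2))/((−4422/2197) − 22) = −267/218.

−267/218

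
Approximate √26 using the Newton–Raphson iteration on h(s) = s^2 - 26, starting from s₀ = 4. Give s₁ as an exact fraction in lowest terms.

h'(s) = 2s.
h(4) = -10, h'(4) = 8, so s₁ = 4 - (-10)/8 = 21/4.

21/4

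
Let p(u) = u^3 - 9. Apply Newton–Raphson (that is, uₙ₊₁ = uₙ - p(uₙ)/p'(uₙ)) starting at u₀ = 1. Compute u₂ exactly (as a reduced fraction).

2905/1089

p'(u) = 3u^2.
p(1) = -8, p'(1) = 3, so u₁ = 1 - (-8)/3 = 11/3.
p(11/3) = 1088/27, p'(11/3) = 121/3, so u₂ = (11/3) - (1088/27)/(121/3) = 2905/1089.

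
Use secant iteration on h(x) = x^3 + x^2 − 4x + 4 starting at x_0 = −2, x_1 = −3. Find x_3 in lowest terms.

h(−2) = 8, h(−3) = −2. x_2 = (−3) − (−2)·((−3) − (−2))/((−2) − 8) = −14/5.
h(−3) = −2, h(−14/5) = 136/125. x_3 = (−14/5) − (136/125)·((−14/5) − (−3))/((136/125) − (−2)) = −554/193.

−554/193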